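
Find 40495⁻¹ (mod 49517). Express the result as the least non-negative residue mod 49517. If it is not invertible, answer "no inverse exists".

Compute gcd(40495, 49517):
49517 = 1·40495 + 9022
40495 = 4·9022 + 4407
9022 = 2·4407 + 208
4407 = 21·208 + 39
208 = 5·39 + 13
39 = 3·13 + 0
Since gcd = 13 > 1, 40495 is not a unit mod 49517.

no inverse exists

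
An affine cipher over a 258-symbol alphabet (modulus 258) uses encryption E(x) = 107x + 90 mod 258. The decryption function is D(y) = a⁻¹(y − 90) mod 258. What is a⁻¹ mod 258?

Extended Euclidean algorithm:
258 = 2*107 + 44
107 = 2*44 + 19
44 = 2*19 + 6
19 = 3*6 + 1
6 = 6*1 + 0
The gcd is 1. Working backward:
1 = 19 − 3·6
1 = −3·44 + 7·19
1 = 7·107 − 17·44
1 = −17·258 + 41·107
So 107·41 ≡ 1 (mod 258).

41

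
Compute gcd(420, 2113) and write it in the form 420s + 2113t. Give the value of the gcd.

Apply Euclid's algorithm to 2113 and 420:
2113 = 5·420 + 13
420 = 32·13 + 4
13 = 3·4 + 1
4 = 4·1 + 0
gcd(420, 2113) = 1.
Express as a combination:
1 = 13 − 3·4
1 = −3·420 + 97·13
1 = 97·2113 − 488·420
So 1 = (97)·2113 + (-488)·420.

1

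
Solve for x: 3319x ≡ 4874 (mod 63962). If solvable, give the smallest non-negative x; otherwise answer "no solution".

First find gcd(3319, 63962):
63962 = 19·3319 + 901
3319 = 3·901 + 616
901 = 1·616 + 285
616 = 2·285 + 46
285 = 6·46 + 9
46 = 5·9 + 1
9 = 9·1 + 0
gcd = 1, so a unique solution mod 63962 exists.
Back-substitute for the Bézout coefficients:
1 = 46 − 5·9
1 = −5·285 + 31·46
1 = 31·616 − 67·285
1 = −67·901 + 98·616
1 = 98·3319 − 361·901
1 = −361·63962 + 6957·3319
So 3319·(6957) ≡ 1 (mod 63962), giving 3319⁻¹ ≡ 6957.
x ≡ 3319⁻¹·4874 ≡ 6957·4874 ≡ 8558 (mod 63962).

8558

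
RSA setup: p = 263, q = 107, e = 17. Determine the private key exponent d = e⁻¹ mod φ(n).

φ(n) = (p−1)(q−1) = 262·106 = 27772.
Need d with 17·d ≡ 1 (mod 27772). Apply the extended Euclidean algorithm:
27772 = 1633*17 + 11
17 = 1*11 + 6
11 = 1*6 + 5
6 = 1*5 + 1
5 = 5*1 + 0
Back-substitute:
1 = 6 − 5
1 = −11 + 2·6
1 = 2·17 − 3·11
1 = −3·27772 + 4901·17
So 17·4901 ≡ 1 (mod 27772), hence d = 4901.

4901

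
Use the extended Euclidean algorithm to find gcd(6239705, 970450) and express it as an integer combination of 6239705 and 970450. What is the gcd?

Apply Euclid's algorithm to 6239705 and 970450:
6239705 = 6×970450 + 417005
970450 = 2×417005 + 136440
417005 = 3×136440 + 7685
136440 = 17×7685 + 5795
7685 = 1×5795 + 1890
5795 = 3×1890 + 125
1890 = 15×125 + 15
125 = 8×15 + 5
15 = 3×5 + 0
gcd(6239705, 970450) = 5.
Back-substituting:
5 = 125 − 8·15
5 = −8·1890 + 121·125
5 = 121·5795 − 371·1890
5 = −371·7685 + 492·5795
5 = 492·136440 − 8735·7685
5 = −8735·417005 + 26697·136440
5 = 26697·970450 − 62129·417005
5 = −62129·6239705 + 399471·970450
So 5 = (-62129)·6239705 + (399471)·970450.

5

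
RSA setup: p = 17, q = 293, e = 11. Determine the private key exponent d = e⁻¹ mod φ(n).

1699

φ(n) = (p−1)(q−1) = 16·292 = 4672.
Need d with 11·d ≡ 1 (mod 4672). Apply the extended Euclidean algorithm:
4672 = 424·11 + 8
11 = 1·8 + 3
8 = 2·3 + 2
3 = 1·2 + 1
2 = 2·1 + 0
Back-substitute:
1 = 3 − 2
1 = −8 + 3·3
1 = 3·11 − 4·8
1 = −4·4672 + 1699·11
So 11·1699 ≡ 1 (mod 4672), hence d = 1699.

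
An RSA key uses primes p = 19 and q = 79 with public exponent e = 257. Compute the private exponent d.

φ(n) = (p−1)(q−1) = 18·78 = 1404.
Need d with 257·d ≡ 1 (mod 1404). Apply the extended Euclidean algorithm:
1404 = 5*257 + 119
257 = 2*119 + 19
119 = 6*19 + 5
19 = 3*5 + 4
5 = 1*4 + 1
4 = 4*1 + 0
Back-substitute:
1 = 5 − 4
1 = −19 + 4·5
1 = 4·119 − 25·19
1 = −25·257 + 54·119
1 = 54·1404 − 295·257
So 257·(-295) ≡ 1 (mod 1404), hence d ≡ -295 ≡ 1109 (mod 1404).

1109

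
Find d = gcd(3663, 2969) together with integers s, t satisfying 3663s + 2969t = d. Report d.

Euclidean algorithm:
3663 = 1×2969 + 694
2969 = 4×694 + 193
694 = 3×193 + 115
193 = 1×115 + 78
115 = 1×78 + 37
78 = 2×37 + 4
37 = 9×4 + 1
4 = 4×1 + 0
gcd(3663, 2969) = 1.
Express as a combination:
1 = 37 − 9·4
1 = −9·78 + 19·37
1 = 19·115 − 28·78
1 = −28·193 + 47·115
1 = 47·694 − 169·193
1 = −169·2969 + 723·694
1 = 723·3663 − 892·2969
So 1 = (723)·3663 + (-892)·2969.

1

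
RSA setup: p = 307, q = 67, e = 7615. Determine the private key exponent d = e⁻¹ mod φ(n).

φ(n) = (p−1)(q−1) = 306·66 = 20196.
Need d with 7615·d ≡ 1 (mod 20196). Apply the extended Euclidean algorithm:
20196 = 2*7615 + 4966
7615 = 1*4966 + 2649
4966 = 1*2649 + 2317
2649 = 1*2317 + 332
2317 = 6*332 + 325
332 = 1*325 + 7
325 = 46*7 + 3
7 = 2*3 + 1
3 = 3*1 + 0
Back-substitute:
1 = 7 − 2·3
1 = −2·325 + 93·7
1 = 93·332 − 95·325
1 = −95·2317 + 663·332
1 = 663·2649 − 758·2317
1 = −758·4966 + 1421·2649
1 = 1421·7615 − 2179·4966
1 = −2179·20196 + 5779·7615
So 7615·5779 ≡ 1 (mod 20196), hence d = 5779.

5779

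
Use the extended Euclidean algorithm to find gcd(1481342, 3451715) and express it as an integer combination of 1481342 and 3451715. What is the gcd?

1

Repeated division:
3451715 = 2*1481342 + 489031
1481342 = 3*489031 + 14249
489031 = 34*14249 + 4565
14249 = 3*4565 + 554
4565 = 8*554 + 133
554 = 4*133 + 22
133 = 6*22 + 1
22 = 22*1 + 0
gcd(1481342, 3451715) = 1.
Express as a combination:
1 = 133 − 6·22
1 = −6·554 + 25·133
1 = 25·4565 − 206·554
1 = −206·14249 + 643·4565
1 = 643·489031 − 22068·14249
1 = −22068·1481342 + 66847·489031
1 = 66847·3451715 − 155762·1481342
So 1 = (66847)·3451715 + (-155762)·1481342.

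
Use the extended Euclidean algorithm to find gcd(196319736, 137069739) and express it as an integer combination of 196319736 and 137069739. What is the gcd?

Repeated division:
196319736 = 1·137069739 + 59249997
137069739 = 2·59249997 + 18569745
59249997 = 3·18569745 + 3540762
18569745 = 5·3540762 + 865935
3540762 = 4·865935 + 77022
865935 = 11·77022 + 18693
77022 = 4·18693 + 2250
18693 = 8·2250 + 693
2250 = 3·693 + 171
693 = 4·171 + 9
171 = 19·9 + 0
gcd(196319736, 137069739) = 9.
Working backward:
9 = 693 − 4·171
9 = −4·2250 + 13·693
9 = 13·18693 − 108·2250
9 = −108·77022 + 445·18693
9 = 445·865935 − 5003·77022
9 = −5003·3540762 + 20457·865935
9 = 20457·18569745 − 107288·3540762
9 = −107288·59249997 + 342321·18569745
9 = 342321·137069739 − 791930·59249997
9 = −791930·196319736 + 1134251·137069739
So 9 = (-791930)·196319736 + (1134251)·137069739.

9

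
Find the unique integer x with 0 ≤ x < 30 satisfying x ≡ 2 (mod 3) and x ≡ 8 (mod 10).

Write x = 2 + 3·k. Then 3·k ≡ 8 − 2 ≡ 6 (mod 10).
Need 3⁻¹ mod 10. Extended Euclid on (10, 3):
10 = 3·3 + 1
3 = 3·1 + 0
Back-substitute:
1 = 10 − 3·3
3⁻¹ ≡ 7 (mod 10), so k ≡ 7·6 ≡ 2 (mod 10).
x = 2 + 3·2 = 8.

8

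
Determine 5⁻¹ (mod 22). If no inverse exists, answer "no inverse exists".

9

Run Euclid on (22, 5):
22 = 4×5 + 2
5 = 2×2 + 1
2 = 2×1 + 0
gcd = 1, so the inverse exists. Back-substitute:
1 = 5 − 2·2
1 = −2·22 + 9·5
So 5·9 ≡ 1 (mod 22).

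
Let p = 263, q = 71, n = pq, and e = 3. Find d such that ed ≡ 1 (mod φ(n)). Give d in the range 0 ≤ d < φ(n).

12227

φ(n) = (p−1)(q−1) = 262·70 = 18340.
Need d with 3·d ≡ 1 (mod 18340). Apply the extended Euclidean algorithm:
18340 = 6113×3 + 1
3 = 3×1 + 0
Back-substitute:
1 = 18340 − 6113·3
So 3·(-6113) ≡ 1 (mod 18340), hence d ≡ -6113 ≡ 12227 (mod 18340).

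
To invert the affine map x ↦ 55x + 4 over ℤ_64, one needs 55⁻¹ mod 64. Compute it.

gcd(64, 55) by repeated division:
64 = 1·55 + 9
55 = 6·9 + 1
9 = 9·1 + 0
The gcd is 1. Working backward:
1 = 55 − 6·9
1 = −6·64 + 7·55
So 55·7 ≡ 1 (mod 64).

7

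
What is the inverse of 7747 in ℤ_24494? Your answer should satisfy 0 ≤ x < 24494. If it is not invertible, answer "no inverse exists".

Run Euclid on (24494, 7747):
24494 = 3·7747 + 1253
7747 = 6·1253 + 229
1253 = 5·229 + 108
229 = 2·108 + 13
108 = 8·13 + 4
13 = 3·4 + 1
4 = 4·1 + 0
gcd = 1, so the inverse exists. Back-substitute:
1 = 13 − 3·4
1 = −3·108 + 25·13
1 = 25·229 − 53·108
1 = −53·1253 + 290·229
1 = 290·7747 − 1793·1253
1 = −1793·24494 + 5669·7747
So 7747·5669 ≡ 1 (mod 24494).

5669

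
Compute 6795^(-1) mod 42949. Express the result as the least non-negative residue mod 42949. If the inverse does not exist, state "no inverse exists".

gcd(42949, 6795) by repeated division:
42949 = 6·6795 + 2179
6795 = 3·2179 + 258
2179 = 8·258 + 115
258 = 2·115 + 28
115 = 4·28 + 3
28 = 9·3 + 1
3 = 3·1 + 0
gcd = 1, so the inverse exists. Back-substitute:
1 = 28 − 9·3
1 = −9·115 + 37·28
1 = 37·258 − 83·115
1 = −83·2179 + 701·258
1 = 701·6795 − 2186·2179
1 = −2186·42949 + 13817·6795
So 6795·13817 ≡ 1 (mod 42949).

13817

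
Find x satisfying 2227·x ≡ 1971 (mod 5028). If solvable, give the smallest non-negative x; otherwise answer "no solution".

First find gcd(2227, 5028):
5028 = 2*2227 + 574
2227 = 3*574 + 505
574 = 1*505 + 69
505 = 7*69 + 22
69 = 3*22 + 3
22 = 7*3 + 1
3 = 3*1 + 0
gcd = 1, so a unique solution mod 5028 exists.
Back-substitute for the Bézout coefficients:
1 = 22 − 7·3
1 = −7·69 + 22·22
1 = 22·505 − 161·69
1 = −161·574 + 183·505
1 = 183·2227 − 710·574
1 = −710·5028 + 1603·2227
So 2227·(1603) ≡ 1 (mod 5028), giving 2227⁻¹ ≡ 1603.
x ≡ 2227⁻¹·1971 ≡ 1603·1971 ≡ 1929 (mod 5028).

1929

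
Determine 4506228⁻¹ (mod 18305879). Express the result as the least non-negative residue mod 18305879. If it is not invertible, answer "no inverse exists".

Run Euclid on (18305879, 4506228):
18305879 = 4*4506228 + 280967
4506228 = 16*280967 + 10756
280967 = 26*10756 + 1311
10756 = 8*1311 + 268
1311 = 4*268 + 239
268 = 1*239 + 29
239 = 8*29 + 7
29 = 4*7 + 1
7 = 7*1 + 0
The gcd is 1. Working backward:
1 = 29 − 4·7
1 = −4·239 + 33·29
1 = 33·268 − 37·239
1 = −37·1311 + 181·268
1 = 181·10756 − 1485·1311
1 = −1485·280967 + 38791·10756
1 = 38791·4506228 − 622141·280967
1 = −622141·18305879 + 2527355·4506228
So 4506228·2527355 ≡ 1 (mod 18305879).

2527355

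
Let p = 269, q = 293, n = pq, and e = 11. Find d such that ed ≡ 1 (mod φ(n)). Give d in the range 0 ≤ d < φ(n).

φ(n) = (p−1)(q−1) = 268·292 = 78256.
Need d with 11·d ≡ 1 (mod 78256). Apply the extended Euclidean algorithm:
78256 = 7114×11 + 2
11 = 5×2 + 1
2 = 2×1 + 0
Back-substitute:
1 = 11 − 5·2
1 = −5·78256 + 35571·11
So 11·35571 ≡ 1 (mod 78256), hence d = 35571.

35571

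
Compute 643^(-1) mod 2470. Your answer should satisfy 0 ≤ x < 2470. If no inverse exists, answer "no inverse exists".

Apply the Euclidean algorithm to 2470 and 643:
2470 = 3×643 + 541
643 = 1×541 + 102
541 = 5×102 + 31
102 = 3×31 + 9
31 = 3×9 + 4
9 = 2×4 + 1
4 = 4×1 + 0
Since gcd(643, 2470) = 1, back-substitute to write 1 as a combination:
1 = 9 − 2·4
1 = −2·31 + 7·9
1 = 7·102 − 23·31
1 = −23·541 + 122·102
1 = 122·643 − 145·541
1 = −145·2470 + 557·643
So 643·557 ≡ 1 (mod 2470).

557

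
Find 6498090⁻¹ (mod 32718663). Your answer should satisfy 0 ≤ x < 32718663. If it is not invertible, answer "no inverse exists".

Euclidean algorithm on 32718663, 6498090:
32718663 = 5×6498090 + 228213
6498090 = 28×228213 + 108126
228213 = 2×108126 + 11961
108126 = 9×11961 + 477
11961 = 25×477 + 36
477 = 13×36 + 9
36 = 4×9 + 0
The gcd is 9, not 1, hence no inverse exists.

no inverse exists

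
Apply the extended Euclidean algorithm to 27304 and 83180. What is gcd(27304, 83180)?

4

Repeated division:
83180 = 3·27304 + 1268
27304 = 21·1268 + 676
1268 = 1·676 + 592
676 = 1·592 + 84
592 = 7·84 + 4
84 = 21·4 + 0
gcd(27304, 83180) = 4.
Working backward:
4 = 592 − 7·84
4 = −7·676 + 8·592
4 = 8·1268 − 15·676
4 = −15·27304 + 323·1268
4 = 323·83180 − 984·27304
So 4 = (323)·83180 + (-984)·27304.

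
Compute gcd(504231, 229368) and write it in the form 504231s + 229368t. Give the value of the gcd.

3

Euclidean algorithm:
504231 = 2*229368 + 45495
229368 = 5*45495 + 1893
45495 = 24*1893 + 63
1893 = 30*63 + 3
63 = 21*3 + 0
gcd(504231, 229368) = 3.
Working backward:
3 = 1893 − 30·63
3 = −30·45495 + 721·1893
3 = 721·229368 − 3635·45495
3 = −3635·504231 + 7991·229368
So 3 = (-3635)·504231 + (7991)·229368.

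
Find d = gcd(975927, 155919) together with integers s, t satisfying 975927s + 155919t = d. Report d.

3

Repeated division:
975927 = 6×155919 + 40413
155919 = 3×40413 + 34680
40413 = 1×34680 + 5733
34680 = 6×5733 + 282
5733 = 20×282 + 93
282 = 3×93 + 3
93 = 31×3 + 0
gcd(975927, 155919) = 3.
Back-substituting:
3 = 282 − 3·93
3 = −3·5733 + 61·282
3 = 61·34680 − 369·5733
3 = −369·40413 + 430·34680
3 = 430·155919 − 1659·40413
3 = −1659·975927 + 10384·155919
So 3 = (-1659)·975927 + (10384)·155919.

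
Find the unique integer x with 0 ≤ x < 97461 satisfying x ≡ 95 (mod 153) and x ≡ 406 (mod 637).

39263

Write x = 95 + 153·k. Then 153·k ≡ 406 − 95 ≡ 311 (mod 637).
Need 153⁻¹ mod 637. Extended Euclid on (637, 153):
637 = 4·153 + 25
153 = 6·25 + 3
25 = 8·3 + 1
3 = 3·1 + 0
Back-substitute:
1 = 25 − 8·3
1 = −8·153 + 49·25
1 = 49·637 − 204·153
153⁻¹ ≡ 433 (mod 637), so k ≡ 433·311 ≡ 256 (mod 637).
x = 95 + 153·256 = 39263.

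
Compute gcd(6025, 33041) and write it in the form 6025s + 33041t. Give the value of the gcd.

Repeated division:
33041 = 5*6025 + 2916
6025 = 2*2916 + 193
2916 = 15*193 + 21
193 = 9*21 + 4
21 = 5*4 + 1
4 = 4*1 + 0
gcd(6025, 33041) = 1.
Express as a combination:
1 = 21 − 5·4
1 = −5·193 + 46·21
1 = 46·2916 − 695·193
1 = −695·6025 + 1436·2916
1 = 1436·33041 − 7875·6025
So 1 = (1436)·33041 + (-7875)·6025.

1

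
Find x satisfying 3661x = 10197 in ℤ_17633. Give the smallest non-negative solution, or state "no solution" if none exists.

no solution

gcd(3661, 17633):
17633 = 4*3661 + 2989
3661 = 1*2989 + 672
2989 = 4*672 + 301
672 = 2*301 + 70
301 = 4*70 + 21
70 = 3*21 + 7
21 = 3*7 + 0
gcd = 7, but 7 ∤ 10197, so the congruence has no solution.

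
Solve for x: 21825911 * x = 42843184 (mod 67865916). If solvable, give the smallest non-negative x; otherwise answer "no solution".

First find gcd(21825911, 67865916):
67865916 = 3·21825911 + 2388183
21825911 = 9·2388183 + 332264
2388183 = 7·332264 + 62335
332264 = 5·62335 + 20589
62335 = 3·20589 + 568
20589 = 36·568 + 141
568 = 4·141 + 4
141 = 35·4 + 1
4 = 4·1 + 0
gcd = 1, so a unique solution mod 67865916 exists.
Back-substitute for the Bézout coefficients:
1 = 141 − 35·4
1 = −35·568 + 141·141
1 = 141·20589 − 5111·568
1 = −5111·62335 + 15474·20589
1 = 15474·332264 − 82481·62335
1 = −82481·2388183 + 592841·332264
1 = 592841·21825911 − 5418050·2388183
1 = −5418050·67865916 + 16846991·21825911
So 21825911·(16846991) ≡ 1 (mod 67865916), giving 21825911⁻¹ ≡ 16846991.
x ≡ 21825911⁻¹·42843184 ≡ 16846991·42843184 ≡ 15405920 (mod 67865916).

15405920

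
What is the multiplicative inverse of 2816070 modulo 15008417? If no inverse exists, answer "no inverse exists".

gcd(15008417, 2816070) by repeated division:
15008417 = 5·2816070 + 928067
2816070 = 3·928067 + 31869
928067 = 29·31869 + 3866
31869 = 8·3866 + 941
3866 = 4·941 + 102
941 = 9·102 + 23
102 = 4·23 + 10
23 = 2·10 + 3
10 = 3·3 + 1
3 = 3·1 + 0
gcd = 1, so the inverse exists. Back-substitute:
1 = 10 − 3·3
1 = −3·23 + 7·10
1 = 7·102 − 31·23
1 = −31·941 + 286·102
1 = 286·3866 − 1175·941
1 = −1175·31869 + 9686·3866
1 = 9686·928067 − 282069·31869
1 = −282069·2816070 + 855893·928067
1 = 855893·15008417 − 4561534·2816070
Hence 2816070⁻¹ ≡ -4561534 ≡ 10446883 (mod 15008417).

10446883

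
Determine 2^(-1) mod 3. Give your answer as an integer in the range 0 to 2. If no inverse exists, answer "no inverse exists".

gcd(3, 2) by repeated division:
3 = 1·2 + 1
2 = 2·1 + 0
The gcd is 1. Working backward:
1 = 3 − 2
Thus 2·(-1) ≡ 1 (mod 3); reducing, -1 mod 3 = 2.

2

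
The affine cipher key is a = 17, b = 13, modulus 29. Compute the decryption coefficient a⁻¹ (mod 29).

12

Run Euclid on (29, 17):
29 = 1·17 + 12
17 = 1·12 + 5
12 = 2·5 + 2
5 = 2·2 + 1
2 = 2·1 + 0
Since gcd(17, 29) = 1, back-substitute to write 1 as a combination:
1 = 5 − 2·2
1 = −2·12 + 5·5
1 = 5·17 − 7·12
1 = −7·29 + 12·17
So 17·12 ≡ 1 (mod 29).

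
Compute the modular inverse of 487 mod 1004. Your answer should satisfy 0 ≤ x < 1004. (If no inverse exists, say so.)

gcd(1004, 487) by repeated division:
1004 = 2·487 + 30
487 = 16·30 + 7
30 = 4·7 + 2
7 = 3·2 + 1
2 = 2·1 + 0
The gcd is 1. Working backward:
1 = 7 − 3·2
1 = −3·30 + 13·7
1 = 13·487 − 211·30
1 = −211·1004 + 435·487
So 487·435 ≡ 1 (mod 1004).

435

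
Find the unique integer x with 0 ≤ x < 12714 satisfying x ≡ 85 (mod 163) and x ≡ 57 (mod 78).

Write x = 85 + 163·k. Then 163·k ≡ 57 − 85 ≡ 50 (mod 78).
Need 163⁻¹ mod 78. Extended Euclid on (78, 7):
78 = 11×7 + 1
7 = 7×1 + 0
Back-substitute:
1 = 78 − 11·7
163⁻¹ ≡ 67 (mod 78), so k ≡ 67·50 ≡ 74 (mod 78).
x = 85 + 163·74 = 12147.

12147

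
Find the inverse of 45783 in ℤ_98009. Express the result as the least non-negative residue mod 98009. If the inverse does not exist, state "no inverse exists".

Run Euclid on (98009, 45783):
98009 = 2·45783 + 6443
45783 = 7·6443 + 682
6443 = 9·682 + 305
682 = 2·305 + 72
305 = 4·72 + 17
72 = 4·17 + 4
17 = 4·4 + 1
4 = 4·1 + 0
gcd = 1, so the inverse exists. Back-substitute:
1 = 17 − 4·4
1 = −4·72 + 17·17
1 = 17·305 − 72·72
1 = −72·682 + 161·305
1 = 161·6443 − 1521·682
1 = −1521·45783 + 10808·6443
1 = 10808·98009 − 23137·45783
Hence 45783⁻¹ ≡ -23137 ≡ 74872 (mod 98009).

74872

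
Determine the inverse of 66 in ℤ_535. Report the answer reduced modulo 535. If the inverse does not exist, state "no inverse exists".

Apply the Euclidean algorithm to 535 and 66:
535 = 8·66 + 7
66 = 9·7 + 3
7 = 2·3 + 1
3 = 3·1 + 0
Since gcd(66, 535) = 1, back-substitute to write 1 as a combination:
1 = 7 − 2·3
1 = −2·66 + 19·7
1 = 19·535 − 154·66
Hence 66⁻¹ ≡ -154 ≡ 381 (mod 535).

381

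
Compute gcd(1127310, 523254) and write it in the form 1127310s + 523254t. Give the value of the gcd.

Apply Euclid's algorithm to 1127310 and 523254:
1127310 = 2*523254 + 80802
523254 = 6*80802 + 38442
80802 = 2*38442 + 3918
38442 = 9*3918 + 3180
3918 = 1*3180 + 738
3180 = 4*738 + 228
738 = 3*228 + 54
228 = 4*54 + 12
54 = 4*12 + 6
12 = 2*6 + 0
gcd(1127310, 523254) = 6.
Express as a combination:
6 = 54 − 4·12
6 = −4·228 + 17·54
6 = 17·738 − 55·228
6 = −55·3180 + 237·738
6 = 237·3918 − 292·3180
6 = −292·38442 + 2865·3918
6 = 2865·80802 − 6022·38442
6 = −6022·523254 + 38997·80802
6 = 38997·1127310 − 84016·523254
So 6 = (38997)·1127310 + (-84016)·523254.

6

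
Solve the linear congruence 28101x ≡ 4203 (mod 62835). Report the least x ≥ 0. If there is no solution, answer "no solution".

First find gcd(28101, 62835):
62835 = 2*28101 + 6633
28101 = 4*6633 + 1569
6633 = 4*1569 + 357
1569 = 4*357 + 141
357 = 2*141 + 75
141 = 1*75 + 66
75 = 1*66 + 9
66 = 7*9 + 3
9 = 3*3 + 0
gcd = 3 and 3 | 4203, so solutions exist. Divide through by 3: 9367x ≡ 1401 (mod 20945).
Now find 9367⁻¹ mod 20945:
20945 = 2*9367 + 2211
9367 = 4*2211 + 523
2211 = 4*523 + 119
523 = 4*119 + 47
119 = 2*47 + 25
47 = 1*25 + 22
25 = 1*22 + 3
22 = 7*3 + 1
3 = 3*1 + 0
Back-substitute:
1 = 22 − 7·3
1 = −7·25 + 8·22
1 = 8·47 − 15·25
1 = −15·119 + 38·47
1 = 38·523 − 167·119
1 = −167·2211 + 706·523
1 = 706·9367 − 2991·2211
1 = −2991·20945 + 6688·9367
So 9367⁻¹ ≡ 6688 (mod 20945).
Then x ≡ 6688·1401 ≡ 7473 (mod 20945); the smallest non-negative solution is x = 7473.

7473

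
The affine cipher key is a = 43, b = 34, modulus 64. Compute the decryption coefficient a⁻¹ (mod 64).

Extended Euclidean algorithm:
64 = 1*43 + 21
43 = 2*21 + 1
21 = 21*1 + 0
Since gcd(43, 64) = 1, back-substitute to write 1 as a combination:
1 = 43 − 2·21
1 = −2·64 + 3·43
So 43·3 ≡ 1 (mod 64).

3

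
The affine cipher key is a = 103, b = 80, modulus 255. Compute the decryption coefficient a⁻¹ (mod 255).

Apply the Euclidean algorithm to 255 and 103:
255 = 2×103 + 49
103 = 2×49 + 5
49 = 9×5 + 4
5 = 1×4 + 1
4 = 4×1 + 0
gcd = 1, so the inverse exists. Back-substitute:
1 = 5 − 4
1 = −49 + 10·5
1 = 10·103 − 21·49
1 = −21·255 + 52·103
So 103·52 ≡ 1 (mod 255).

52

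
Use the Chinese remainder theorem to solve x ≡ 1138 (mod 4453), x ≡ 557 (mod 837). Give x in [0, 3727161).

3398777

Write x = 1138 + 4453·k. Then 4453·k ≡ 557 − 1138 ≡ 256 (mod 837).
Need 4453⁻¹ mod 837. Extended Euclid on (837, 268):
837 = 3·268 + 33
268 = 8·33 + 4
33 = 8·4 + 1
4 = 4·1 + 0
Back-substitute:
1 = 33 − 8·4
1 = −8·268 + 65·33
1 = 65·837 − 203·268
4453⁻¹ ≡ 634 (mod 837), so k ≡ 634·256 ≡ 763 (mod 837).
x = 1138 + 4453·763 = 3398777.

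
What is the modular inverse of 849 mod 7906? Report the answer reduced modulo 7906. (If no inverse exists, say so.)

Run Euclid on (7906, 849):
7906 = 9*849 + 265
849 = 3*265 + 54
265 = 4*54 + 49
54 = 1*49 + 5
49 = 9*5 + 4
5 = 1*4 + 1
4 = 4*1 + 0
Since gcd(849, 7906) = 1, back-substitute to write 1 as a combination:
1 = 5 − 4
1 = −49 + 10·5
1 = 10·54 − 11·49
1 = −11·265 + 54·54
1 = 54·849 − 173·265
1 = −173·7906 + 1611·849
So 849·1611 ≡ 1 (mod 7906).

1611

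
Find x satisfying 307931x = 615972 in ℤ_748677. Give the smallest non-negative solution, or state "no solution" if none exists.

First find gcd(307931, 748677):
748677 = 2×307931 + 132815
307931 = 2×132815 + 42301
132815 = 3×42301 + 5912
42301 = 7×5912 + 917
5912 = 6×917 + 410
917 = 2×410 + 97
410 = 4×97 + 22
97 = 4×22 + 9
22 = 2×9 + 4
9 = 2×4 + 1
4 = 4×1 + 0
gcd = 1, so a unique solution mod 748677 exists.
Back-substitute for the Bézout coefficients:
1 = 9 − 2·4
1 = −2·22 + 5·9
1 = 5·97 − 22·22
1 = −22·410 + 93·97
1 = 93·917 − 208·410
1 = −208·5912 + 1341·917
1 = 1341·42301 − 9595·5912
1 = −9595·132815 + 30126·42301
1 = 30126·307931 − 69847·132815
1 = −69847·748677 + 169820·307931
So 307931·(169820) ≡ 1 (mod 748677), giving 307931⁻¹ ≡ 169820.
x ≡ 307931⁻¹·615972 ≡ 169820·615972 ≡ 711954 (mod 748677).

711954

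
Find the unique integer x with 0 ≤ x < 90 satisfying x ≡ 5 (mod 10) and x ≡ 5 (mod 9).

5

Write x = 5 + 10·k. Then 10·k ≡ 5 − 5 ≡ 0 (mod 9).
Need 10⁻¹ mod 9. Extended Euclid on (9, 1):
9 = 9·1 + 0
10⁻¹ ≡ 1 (mod 9), so k ≡ 1·0 ≡ 0 (mod 9).
x = 5 + 10·0 = 5.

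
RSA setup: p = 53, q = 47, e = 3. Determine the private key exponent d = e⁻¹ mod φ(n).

φ(n) = (p−1)(q−1) = 52·46 = 2392.
Need d with 3·d ≡ 1 (mod 2392). Apply the extended Euclidean algorithm:
2392 = 797*3 + 1
3 = 3*1 + 0
Back-substitute:
1 = 2392 − 797·3
So 3·(-797) ≡ 1 (mod 2392), hence d ≡ -797 ≡ 1595 (mod 2392).

1595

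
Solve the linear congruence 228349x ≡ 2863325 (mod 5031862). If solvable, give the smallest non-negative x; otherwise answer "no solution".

gcd(228349, 5031862):
5031862 = 22·228349 + 8184
228349 = 27·8184 + 7381
8184 = 1·7381 + 803
7381 = 9·803 + 154
803 = 5·154 + 33
154 = 4·33 + 22
33 = 1·22 + 11
22 = 2·11 + 0
gcd = 11, but 11 ∤ 2863325, so the congruence has no solution.

no solution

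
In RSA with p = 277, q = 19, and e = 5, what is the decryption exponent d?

2981

φ(n) = (p−1)(q−1) = 276·18 = 4968.
Need d with 5·d ≡ 1 (mod 4968). Apply the extended Euclidean algorithm:
4968 = 993·5 + 3
5 = 1·3 + 2
3 = 1·2 + 1
2 = 2·1 + 0
Back-substitute:
1 = 3 − 2
1 = −5 + 2·3
1 = 2·4968 − 1987·5
So 5·(-1987) ≡ 1 (mod 4968), hence d ≡ -1987 ≡ 2981 (mod 4968).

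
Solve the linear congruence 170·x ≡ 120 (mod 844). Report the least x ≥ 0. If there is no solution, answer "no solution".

100

First find gcd(170, 844):
844 = 4·170 + 164
170 = 1·164 + 6
164 = 27·6 + 2
6 = 3·2 + 0
gcd = 2 and 2 | 120, so solutions exist. Divide through by 2: 85x ≡ 60 (mod 422).
Now find 85⁻¹ mod 422:
422 = 4·85 + 82
85 = 1·82 + 3
82 = 27·3 + 1
3 = 3·1 + 0
Back-substitute:
1 = 82 − 27·3
1 = −27·85 + 28·82
1 = 28·422 − 139·85
So 85·(-139) ≡ 1 (mod 422), i.e. 85⁻¹ ≡ 283.
Then x ≡ 283·60 ≡ 100 (mod 422); the smallest non-negative solution is x = 100.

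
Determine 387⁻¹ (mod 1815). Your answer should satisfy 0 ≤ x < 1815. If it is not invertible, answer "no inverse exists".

Compute gcd(387, 1815):
1815 = 4×387 + 267
387 = 1×267 + 120
267 = 2×120 + 27
120 = 4×27 + 12
27 = 2×12 + 3
12 = 4×3 + 0
The gcd is 3, not 1, hence no inverse exists.

no inverse exists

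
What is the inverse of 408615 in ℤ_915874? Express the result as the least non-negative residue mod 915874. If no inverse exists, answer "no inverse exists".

108621

Extended Euclidean algorithm:
915874 = 2×408615 + 98644
408615 = 4×98644 + 14039
98644 = 7×14039 + 371
14039 = 37×371 + 312
371 = 1×312 + 59
312 = 5×59 + 17
59 = 3×17 + 8
17 = 2×8 + 1
8 = 8×1 + 0
The gcd is 1. Working backward:
1 = 17 − 2·8
1 = −2·59 + 7·17
1 = 7·312 − 37·59
1 = −37·371 + 44·312
1 = 44·14039 − 1665·371
1 = −1665·98644 + 11699·14039
1 = 11699·408615 − 48461·98644
1 = −48461·915874 + 108621·408615
So 408615·108621 ≡ 1 (mod 915874).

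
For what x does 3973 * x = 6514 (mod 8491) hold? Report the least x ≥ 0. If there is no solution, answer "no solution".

First find gcd(3973, 8491):
8491 = 2*3973 + 545
3973 = 7*545 + 158
545 = 3*158 + 71
158 = 2*71 + 16
71 = 4*16 + 7
16 = 2*7 + 2
7 = 3*2 + 1
2 = 2*1 + 0
gcd = 1, so a unique solution mod 8491 exists.
Back-substitute for the Bézout coefficients:
1 = 7 − 3·2
1 = −3·16 + 7·7
1 = 7·71 − 31·16
1 = −31·158 + 69·71
1 = 69·545 − 238·158
1 = −238·3973 + 1735·545
1 = 1735·8491 − 3708·3973
So 3973·(-3708) ≡ 1 (mod 8491), giving 3973⁻¹ ≡ 4783.
x ≡ 3973⁻¹·6514 ≡ 4783·6514 ≡ 2983 (mod 8491).

2983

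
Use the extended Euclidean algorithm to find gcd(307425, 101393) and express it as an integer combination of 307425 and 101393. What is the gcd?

1

Euclidean algorithm:
307425 = 3×101393 + 3246
101393 = 31×3246 + 767
3246 = 4×767 + 178
767 = 4×178 + 55
178 = 3×55 + 13
55 = 4×13 + 3
13 = 4×3 + 1
3 = 3×1 + 0
gcd(307425, 101393) = 1.
Express as a combination:
1 = 13 − 4·3
1 = −4·55 + 17·13
1 = 17·178 − 55·55
1 = −55·767 + 237·178
1 = 237·3246 − 1003·767
1 = −1003·101393 + 31330·3246
1 = 31330·307425 − 94993·101393
So 1 = (31330)·307425 + (-94993)·101393.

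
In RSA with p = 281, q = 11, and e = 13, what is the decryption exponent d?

φ(n) = (p−1)(q−1) = 280·10 = 2800.
Need d with 13·d ≡ 1 (mod 2800). Apply the extended Euclidean algorithm:
2800 = 215×13 + 5
13 = 2×5 + 3
5 = 1×3 + 2
3 = 1×2 + 1
2 = 2×1 + 0
Back-substitute:
1 = 3 − 2
1 = −5 + 2·3
1 = 2·13 − 5·5
1 = −5·2800 + 1077·13
So 13·1077 ≡ 1 (mod 2800), hence d = 1077.

1077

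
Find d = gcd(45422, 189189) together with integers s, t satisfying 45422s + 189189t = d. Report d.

Euclidean algorithm:
189189 = 4*45422 + 7501
45422 = 6*7501 + 416
7501 = 18*416 + 13
416 = 32*13 + 0
gcd(45422, 189189) = 13.
Express as a combination:
13 = 7501 − 18·416
13 = −18·45422 + 109·7501
13 = 109·189189 − 454·45422
So 13 = (109)·189189 + (-454)·45422.

13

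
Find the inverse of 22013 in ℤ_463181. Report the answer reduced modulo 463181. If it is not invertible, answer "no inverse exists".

96411

gcd(463181, 22013) by repeated division:
463181 = 21*22013 + 908
22013 = 24*908 + 221
908 = 4*221 + 24
221 = 9*24 + 5
24 = 4*5 + 4
5 = 1*4 + 1
4 = 4*1 + 0
Since gcd(22013, 463181) = 1, back-substitute to write 1 as a combination:
1 = 5 − 4
1 = −24 + 5·5
1 = 5·221 − 46·24
1 = −46·908 + 189·221
1 = 189·22013 − 4582·908
1 = −4582·463181 + 96411·22013
So 22013·96411 ≡ 1 (mod 463181).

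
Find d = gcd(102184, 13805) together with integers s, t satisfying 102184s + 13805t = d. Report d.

1

Euclidean algorithm:
102184 = 7·13805 + 5549
13805 = 2·5549 + 2707
5549 = 2·2707 + 135
2707 = 20·135 + 7
135 = 19·7 + 2
7 = 3·2 + 1
2 = 2·1 + 0
gcd(102184, 13805) = 1.
Working backward:
1 = 7 − 3·2
1 = −3·135 + 58·7
1 = 58·2707 − 1163·135
1 = −1163·5549 + 2384·2707
1 = 2384·13805 − 5931·5549
1 = −5931·102184 + 43901·13805
So 1 = (-5931)·102184 + (43901)·13805.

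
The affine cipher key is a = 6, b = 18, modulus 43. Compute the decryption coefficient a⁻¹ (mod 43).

Apply the Euclidean algorithm to 43 and 6:
43 = 7*6 + 1
6 = 6*1 + 0
gcd = 1, so the inverse exists. Back-substitute:
1 = 43 − 7·6
So 6·(-7) ≡ 1 (mod 43), and -7 ≡ 36 (mod 43).

36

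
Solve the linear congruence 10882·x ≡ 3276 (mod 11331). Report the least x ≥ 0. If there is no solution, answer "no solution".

First find gcd(10882, 11331):
11331 = 1*10882 + 449
10882 = 24*449 + 106
449 = 4*106 + 25
106 = 4*25 + 6
25 = 4*6 + 1
6 = 6*1 + 0
gcd = 1, so a unique solution mod 11331 exists.
Back-substitute for the Bézout coefficients:
1 = 25 − 4·6
1 = −4·106 + 17·25
1 = 17·449 − 72·106
1 = −72·10882 + 1745·449
1 = 1745·11331 − 1817·10882
So 10882·(-1817) ≡ 1 (mod 11331), giving 10882⁻¹ ≡ 9514.
x ≡ 10882⁻¹·3276 ≡ 9514·3276 ≡ 7614 (mod 11331).

7614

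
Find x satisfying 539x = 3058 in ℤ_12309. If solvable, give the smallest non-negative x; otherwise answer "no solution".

1079

First find gcd(539, 12309):
12309 = 22×539 + 451
539 = 1×451 + 88
451 = 5×88 + 11
88 = 8×11 + 0
gcd = 11 and 11 | 3058, so solutions exist. Divide through by 11: 49x ≡ 278 (mod 1119).
Now find 49⁻¹ mod 1119:
1119 = 22*49 + 41
49 = 1*41 + 8
41 = 5*8 + 1
8 = 8*1 + 0
Back-substitute:
1 = 41 − 5·8
1 = −5·49 + 6·41
1 = 6·1119 − 137·49
So 49·(-137) ≡ 1 (mod 1119), i.e. 49⁻¹ ≡ 982.
Then x ≡ 982·278 ≡ 1079 (mod 1119); the smallest non-negative solution is x = 1079.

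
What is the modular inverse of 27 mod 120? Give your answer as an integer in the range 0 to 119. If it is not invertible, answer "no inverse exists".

no inverse exists

Euclidean algorithm on 120, 27:
120 = 4×27 + 12
27 = 2×12 + 3
12 = 4×3 + 0
Since gcd = 3 > 1, 27 is not a unit mod 120.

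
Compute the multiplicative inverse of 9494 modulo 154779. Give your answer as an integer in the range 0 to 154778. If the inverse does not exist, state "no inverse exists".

gcd(154779, 9494) by repeated division:
154779 = 16·9494 + 2875
9494 = 3·2875 + 869
2875 = 3·869 + 268
869 = 3·268 + 65
268 = 4·65 + 8
65 = 8·8 + 1
8 = 8·1 + 0
gcd = 1, so the inverse exists. Back-substitute:
1 = 65 − 8·8
1 = −8·268 + 33·65
1 = 33·869 − 107·268
1 = −107·2875 + 354·869
1 = 354·9494 − 1169·2875
1 = −1169·154779 + 19058·9494
So 9494·19058 ≡ 1 (mod 154779).

19058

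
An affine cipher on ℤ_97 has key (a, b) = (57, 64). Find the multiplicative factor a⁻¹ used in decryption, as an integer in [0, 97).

Run Euclid on (97, 57):
97 = 1*57 + 40
57 = 1*40 + 17
40 = 2*17 + 6
17 = 2*6 + 5
6 = 1*5 + 1
5 = 5*1 + 0
The gcd is 1. Working backward:
1 = 6 − 5
1 = −17 + 3·6
1 = 3·40 − 7·17
1 = −7·57 + 10·40
1 = 10·97 − 17·57
Thus 57·(-17) ≡ 1 (mod 97); reducing, -17 mod 97 = 80.

80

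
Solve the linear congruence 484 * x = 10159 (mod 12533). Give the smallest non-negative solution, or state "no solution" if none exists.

10094

First find gcd(484, 12533):
12533 = 25*484 + 433
484 = 1*433 + 51
433 = 8*51 + 25
51 = 2*25 + 1
25 = 25*1 + 0
gcd = 1, so a unique solution mod 12533 exists.
Back-substitute for the Bézout coefficients:
1 = 51 − 2·25
1 = −2·433 + 17·51
1 = 17·484 − 19·433
1 = −19·12533 + 492·484
So 484·(492) ≡ 1 (mod 12533), giving 484⁻¹ ≡ 492.
x ≡ 484⁻¹·10159 ≡ 492·10159 ≡ 10094 (mod 12533).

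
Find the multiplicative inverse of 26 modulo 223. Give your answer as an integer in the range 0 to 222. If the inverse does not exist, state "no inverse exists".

Extended Euclidean algorithm:
223 = 8*26 + 15
26 = 1*15 + 11
15 = 1*11 + 4
11 = 2*4 + 3
4 = 1*3 + 1
3 = 3*1 + 0
Since gcd(26, 223) = 1, back-substitute to write 1 as a combination:
1 = 4 − 3
1 = −11 + 3·4
1 = 3·15 − 4·11
1 = −4·26 + 7·15
1 = 7·223 − 60·26
Thus 26·(-60) ≡ 1 (mod 223); reducing, -60 mod 223 = 163.

163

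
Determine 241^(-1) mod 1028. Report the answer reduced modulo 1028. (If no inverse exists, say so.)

273

Run Euclid on (1028, 241):
1028 = 4×241 + 64
241 = 3×64 + 49
64 = 1×49 + 15
49 = 3×15 + 4
15 = 3×4 + 3
4 = 1×3 + 1
3 = 3×1 + 0
Since gcd(241, 1028) = 1, back-substitute to write 1 as a combination:
1 = 4 − 3
1 = −15 + 4·4
1 = 4·49 − 13·15
1 = −13·64 + 17·49
1 = 17·241 − 64·64
1 = −64·1028 + 273·241
So 241·273 ≡ 1 (mod 1028).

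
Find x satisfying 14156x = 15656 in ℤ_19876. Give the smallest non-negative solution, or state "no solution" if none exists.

2242

First find gcd(14156, 19876):
19876 = 1·14156 + 5720
14156 = 2·5720 + 2716
5720 = 2·2716 + 288
2716 = 9·288 + 124
288 = 2·124 + 40
124 = 3·40 + 4
40 = 10·4 + 0
gcd = 4 and 4 | 15656, so solutions exist. Divide through by 4: 3539x ≡ 3914 (mod 4969).
Now find 3539⁻¹ mod 4969:
4969 = 1·3539 + 1430
3539 = 2·1430 + 679
1430 = 2·679 + 72
679 = 9·72 + 31
72 = 2·31 + 10
31 = 3·10 + 1
10 = 10·1 + 0
Back-substitute:
1 = 31 − 3·10
1 = −3·72 + 7·31
1 = 7·679 − 66·72
1 = −66·1430 + 139·679
1 = 139·3539 − 344·1430
1 = −344·4969 + 483·3539
So 3539⁻¹ ≡ 483 (mod 4969).
Then x ≡ 483·3914 ≡ 2242 (mod 4969); the smallest non-negative solution is x = 2242.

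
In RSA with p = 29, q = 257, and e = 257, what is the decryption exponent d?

2817

φ(n) = (p−1)(q−1) = 28·256 = 7168.
Need d with 257·d ≡ 1 (mod 7168). Apply the extended Euclidean algorithm:
7168 = 27×257 + 229
257 = 1×229 + 28
229 = 8×28 + 5
28 = 5×5 + 3
5 = 1×3 + 2
3 = 1×2 + 1
2 = 2×1 + 0
Back-substitute:
1 = 3 − 2
1 = −5 + 2·3
1 = 2·28 − 11·5
1 = −11·229 + 90·28
1 = 90·257 − 101·229
1 = −101·7168 + 2817·257
So 257·2817 ≡ 1 (mod 7168), hence d = 2817.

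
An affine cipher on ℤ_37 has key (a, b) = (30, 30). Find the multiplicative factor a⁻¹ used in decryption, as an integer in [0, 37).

Extended Euclidean algorithm:
37 = 1·30 + 7
30 = 4·7 + 2
7 = 3·2 + 1
2 = 2·1 + 0
Since gcd(30, 37) = 1, back-substitute to write 1 as a combination:
1 = 7 − 3·2
1 = −3·30 + 13·7
1 = 13·37 − 16·30
Thus 30·(-16) ≡ 1 (mod 37); reducing, -16 mod 37 = 21.

21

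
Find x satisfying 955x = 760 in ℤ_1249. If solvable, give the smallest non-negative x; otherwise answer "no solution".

1034

First find gcd(955, 1249):
1249 = 1*955 + 294
955 = 3*294 + 73
294 = 4*73 + 2
73 = 36*2 + 1
2 = 2*1 + 0
gcd = 1, so a unique solution mod 1249 exists.
Back-substitute for the Bézout coefficients:
1 = 73 − 36·2
1 = −36·294 + 145·73
1 = 145·955 − 471·294
1 = −471·1249 + 616·955
So 955·(616) ≡ 1 (mod 1249), giving 955⁻¹ ≡ 616.
x ≡ 955⁻¹·760 ≡ 616·760 ≡ 1034 (mod 1249).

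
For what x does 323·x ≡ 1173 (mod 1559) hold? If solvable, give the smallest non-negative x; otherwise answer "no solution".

578

First find gcd(323, 1559):
1559 = 4·323 + 267
323 = 1·267 + 56
267 = 4·56 + 43
56 = 1·43 + 13
43 = 3·13 + 4
13 = 3·4 + 1
4 = 4·1 + 0
gcd = 1, so a unique solution mod 1559 exists.
Back-substitute for the Bézout coefficients:
1 = 13 − 3·4
1 = −3·43 + 10·13
1 = 10·56 − 13·43
1 = −13·267 + 62·56
1 = 62·323 − 75·267
1 = −75·1559 + 362·323
So 323·(362) ≡ 1 (mod 1559), giving 323⁻¹ ≡ 362.
x ≡ 323⁻¹·1173 ≡ 362·1173 ≡ 578 (mod 1559).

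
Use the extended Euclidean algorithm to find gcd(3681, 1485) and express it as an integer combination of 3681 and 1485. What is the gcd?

9

Euclidean algorithm:
3681 = 2*1485 + 711
1485 = 2*711 + 63
711 = 11*63 + 18
63 = 3*18 + 9
18 = 2*9 + 0
gcd(3681, 1485) = 9.
Working backward:
9 = 63 − 3·18
9 = −3·711 + 34·63
9 = 34·1485 − 71·711
9 = −71·3681 + 176·1485
So 9 = (-71)·3681 + (176)·1485.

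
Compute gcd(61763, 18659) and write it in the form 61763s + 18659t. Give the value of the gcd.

Euclidean algorithm:
61763 = 3×18659 + 5786
18659 = 3×5786 + 1301
5786 = 4×1301 + 582
1301 = 2×582 + 137
582 = 4×137 + 34
137 = 4×34 + 1
34 = 34×1 + 0
gcd(61763, 18659) = 1.
Working backward:
1 = 137 − 4·34
1 = −4·582 + 17·137
1 = 17·1301 − 38·582
1 = −38·5786 + 169·1301
1 = 169·18659 − 545·5786
1 = −545·61763 + 1804·18659
So 1 = (-545)·61763 + (1804)·18659.

1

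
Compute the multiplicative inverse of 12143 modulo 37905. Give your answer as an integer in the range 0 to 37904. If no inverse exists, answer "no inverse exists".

26477

Apply the Euclidean algorithm to 37905 and 12143:
37905 = 3·12143 + 1476
12143 = 8·1476 + 335
1476 = 4·335 + 136
335 = 2·136 + 63
136 = 2·63 + 10
63 = 6·10 + 3
10 = 3·3 + 1
3 = 3·1 + 0
Since gcd(12143, 37905) = 1, back-substitute to write 1 as a combination:
1 = 10 − 3·3
1 = −3·63 + 19·10
1 = 19·136 − 41·63
1 = −41·335 + 101·136
1 = 101·1476 − 445·335
1 = −445·12143 + 3661·1476
1 = 3661·37905 − 11428·12143
So 12143·(-11428) ≡ 1 (mod 37905), and -11428 ≡ 26477 (mod 37905).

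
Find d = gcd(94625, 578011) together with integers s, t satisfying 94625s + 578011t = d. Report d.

Repeated division:
578011 = 6×94625 + 10261
94625 = 9×10261 + 2276
10261 = 4×2276 + 1157
2276 = 1×1157 + 1119
1157 = 1×1119 + 38
1119 = 29×38 + 17
38 = 2×17 + 4
17 = 4×4 + 1
4 = 4×1 + 0
gcd(94625, 578011) = 1.
Express as a combination:
1 = 17 − 4·4
1 = −4·38 + 9·17
1 = 9·1119 − 265·38
1 = −265·1157 + 274·1119
1 = 274·2276 − 539·1157
1 = −539·10261 + 2430·2276
1 = 2430·94625 − 22409·10261
1 = −22409·578011 + 136884·94625
So 1 = (-22409)·578011 + (136884)·94625.

1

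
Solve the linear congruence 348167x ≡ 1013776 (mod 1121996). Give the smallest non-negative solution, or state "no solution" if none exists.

First find gcd(348167, 1121996):
1121996 = 3·348167 + 77495
348167 = 4·77495 + 38187
77495 = 2·38187 + 1121
38187 = 34·1121 + 73
1121 = 15·73 + 26
73 = 2·26 + 21
26 = 1·21 + 5
21 = 4·5 + 1
5 = 5·1 + 0
gcd = 1, so a unique solution mod 1121996 exists.
Back-substitute for the Bézout coefficients:
1 = 21 − 4·5
1 = −4·26 + 5·21
1 = 5·73 − 14·26
1 = −14·1121 + 215·73
1 = 215·38187 − 7324·1121
1 = −7324·77495 + 14863·38187
1 = 14863·348167 − 66776·77495
1 = −66776·1121996 + 215191·348167
So 348167·(215191) ≡ 1 (mod 1121996), giving 348167⁻¹ ≡ 215191.
x ≡ 348167⁻¹·1013776 ≡ 215191·1013776 ≡ 178956 (mod 1121996).

178956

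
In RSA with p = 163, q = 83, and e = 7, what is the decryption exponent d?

φ(n) = (p−1)(q−1) = 162·82 = 13284.
Need d with 7·d ≡ 1 (mod 13284). Apply the extended Euclidean algorithm:
13284 = 1897×7 + 5
7 = 1×5 + 2
5 = 2×2 + 1
2 = 2×1 + 0
Back-substitute:
1 = 5 − 2·2
1 = −2·7 + 3·5
1 = 3·13284 − 5693·7
So 7·(-5693) ≡ 1 (mod 13284), hence d ≡ -5693 ≡ 7591 (mod 13284).

7591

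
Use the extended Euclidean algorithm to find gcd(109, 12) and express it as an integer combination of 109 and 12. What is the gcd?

1

Repeated division:
109 = 9*12 + 1
12 = 12*1 + 0
gcd(109, 12) = 1.
Back-substituting:
1 = 109 − 9·12
So 1 = (1)·109 + (-9)·12.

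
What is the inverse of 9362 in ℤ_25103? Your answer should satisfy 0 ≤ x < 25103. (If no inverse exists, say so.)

Apply the Euclidean algorithm to 25103 and 9362:
25103 = 2*9362 + 6379
9362 = 1*6379 + 2983
6379 = 2*2983 + 413
2983 = 7*413 + 92
413 = 4*92 + 45
92 = 2*45 + 2
45 = 22*2 + 1
2 = 2*1 + 0
The gcd is 1. Working backward:
1 = 45 − 22·2
1 = −22·92 + 45·45
1 = 45·413 − 202·92
1 = −202·2983 + 1459·413
1 = 1459·6379 − 3120·2983
1 = −3120·9362 + 4579·6379
1 = 4579·25103 − 12278·9362
Hence 9362⁻¹ ≡ -12278 ≡ 12825 (mod 25103).

12825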